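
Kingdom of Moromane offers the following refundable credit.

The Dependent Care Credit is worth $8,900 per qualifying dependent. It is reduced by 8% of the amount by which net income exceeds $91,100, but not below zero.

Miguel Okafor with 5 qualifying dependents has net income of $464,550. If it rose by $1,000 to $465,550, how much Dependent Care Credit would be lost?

$80

At $464,550 — base = 5 × $8,900 = $44,500. 8% of the $373,450 excess over $91,100 is $29,876; credit = $44,500 − $29,876 = $14,624.
At $465,550 — base = 5 × $8,900 = $44,500. 8% of the $374,450 excess over $91,100 is $29,956; credit = $44,500 − $29,956 = $14,544.
Lost: $14,624 − $14,544 = $80.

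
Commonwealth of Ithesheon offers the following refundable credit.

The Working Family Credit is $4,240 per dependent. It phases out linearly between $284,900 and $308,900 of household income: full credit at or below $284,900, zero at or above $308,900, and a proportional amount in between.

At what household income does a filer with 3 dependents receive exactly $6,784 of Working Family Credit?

$296,100

Full credit = 3 × $4,240 = $12,720.
$6,784 is 6,784/12,720 of the full $12,720, so 5,936/12,720 of the $24,000 range has been used: income = $284,900 + $24,000 × 5,936/12,720 = $296,100.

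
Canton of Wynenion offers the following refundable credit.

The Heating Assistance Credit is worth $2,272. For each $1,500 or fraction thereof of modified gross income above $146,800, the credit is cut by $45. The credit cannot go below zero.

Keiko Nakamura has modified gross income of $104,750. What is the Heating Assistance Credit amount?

Heating Assistance Credit: $104,750 is at or below the $146,800 threshold, so the full $2,272 applies.

$2,272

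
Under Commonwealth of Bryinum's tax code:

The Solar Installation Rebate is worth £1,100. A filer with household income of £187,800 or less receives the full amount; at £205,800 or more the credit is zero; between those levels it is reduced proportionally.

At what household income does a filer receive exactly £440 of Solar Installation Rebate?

£198,600

£440 is 440/1,100 of the full £1,100, so 660/1,100 of the £18,000 range has been used: income = £187,800 + £18,000 × 660/1,100 = £198,600.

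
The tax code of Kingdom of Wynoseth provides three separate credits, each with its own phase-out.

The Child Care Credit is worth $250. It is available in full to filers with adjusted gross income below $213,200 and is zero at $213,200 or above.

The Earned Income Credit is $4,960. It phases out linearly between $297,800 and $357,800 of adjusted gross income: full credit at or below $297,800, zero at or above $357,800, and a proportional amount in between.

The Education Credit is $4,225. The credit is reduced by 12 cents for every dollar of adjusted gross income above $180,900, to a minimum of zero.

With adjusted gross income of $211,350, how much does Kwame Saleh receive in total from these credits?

$5,781

Child Care Credit: $211,350 is below the $213,200 cutoff, so the full $250 applies.
Earned Income Credit: $211,350 is at or below the $297,800 threshold, so the full $4,960 applies.
Education Credit: 12% of the $30,450 excess over $180,900 is $3,654; credit = $4,225 − $3,654 = $571.
Total: $250 + $4,960 + $571 = $5,781.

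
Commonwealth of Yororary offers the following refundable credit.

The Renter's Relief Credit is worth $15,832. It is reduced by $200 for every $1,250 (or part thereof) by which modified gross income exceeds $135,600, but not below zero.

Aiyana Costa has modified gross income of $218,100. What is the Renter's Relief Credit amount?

Renter's Relief Credit: income exceeds $135,600 by $82,500, which is 66 full-or-partial $1,250 increments; reduction = 66 × $200 = $13,200, leaving $2,632.

$2,632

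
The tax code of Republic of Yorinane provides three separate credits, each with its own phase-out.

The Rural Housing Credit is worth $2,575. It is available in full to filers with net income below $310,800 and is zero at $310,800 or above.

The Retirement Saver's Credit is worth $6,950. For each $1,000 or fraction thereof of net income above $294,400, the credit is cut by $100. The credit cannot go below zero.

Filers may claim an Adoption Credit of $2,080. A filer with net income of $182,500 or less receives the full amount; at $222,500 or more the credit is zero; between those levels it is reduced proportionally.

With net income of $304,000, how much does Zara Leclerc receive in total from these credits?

Rural Housing Credit: $304,000 is below the $310,800 cutoff, so the full $2,575 applies.
Retirement Saver's Credit: income exceeds $294,400 by $9,600, which is 10 full-or-partial $1,000 increments; reduction = 10 × $100 = $1,000, leaving $5,950.
Adoption Credit: $304,000 is at or above $222,500, so the credit is $0.
Total: $2,575 + $5,950 + $0 = $8,525.

$8,525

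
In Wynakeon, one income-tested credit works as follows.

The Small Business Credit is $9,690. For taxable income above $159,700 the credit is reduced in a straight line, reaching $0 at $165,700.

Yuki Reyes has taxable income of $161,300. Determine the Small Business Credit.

$7,106

Small Business Credit: $161,300 is $1,600 into a $6,000 phase-out range, leaving 4,400/6,000 of the credit: $9,690 × 4,400/6,000 = $7,106.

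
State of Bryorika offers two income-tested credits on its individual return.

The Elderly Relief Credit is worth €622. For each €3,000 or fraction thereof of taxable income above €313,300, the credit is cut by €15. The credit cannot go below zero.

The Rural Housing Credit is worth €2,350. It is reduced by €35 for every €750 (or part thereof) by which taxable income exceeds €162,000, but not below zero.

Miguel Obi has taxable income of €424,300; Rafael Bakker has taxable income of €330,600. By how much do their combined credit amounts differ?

€465

Miguel (€424,300): Elderly Relief Credit: income exceeds €313,300 by €111,000, which is 37 full-or-partial €3,000 increments; reduction = 37 × €15 = €555, leaving €67. Rural Housing Credit: income exceeds €162,000 by €262,300 → 350 increments × €35 = €12,250 ≥ base, so the credit is €0. total €67 + €0 = €67
Rafael (€330,600): Elderly Relief Credit: income exceeds €313,300 by €17,300, which is 6 full-or-partial €3,000 increments; reduction = 6 × €15 = €90, leaving €532. Rural Housing Credit: income exceeds €162,000 by €168,600 → 225 increments × €35 = €7,875 ≥ base, so the credit is €0. total €532 + €0 = €532
Difference: |€67 − €532| = €465.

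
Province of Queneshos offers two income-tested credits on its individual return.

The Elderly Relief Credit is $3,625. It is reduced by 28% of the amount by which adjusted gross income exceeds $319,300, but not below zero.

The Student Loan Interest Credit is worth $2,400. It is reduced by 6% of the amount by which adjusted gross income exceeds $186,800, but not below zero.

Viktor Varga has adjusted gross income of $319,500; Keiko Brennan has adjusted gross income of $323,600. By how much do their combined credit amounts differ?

$1,148

Viktor ($319,500): Elderly Relief Credit: 28% of the $200 excess over $319,300 is $56; credit = $3,625 − $56 = $3,569. Student Loan Interest Credit: 6% of the $132,700 excess over $186,800 is $7,962 ≥ base, so the credit is $0. total $3,569 + $0 = $3,569
Keiko ($323,600): Elderly Relief Credit: 28% of the $4,300 excess over $319,300 is $1,204; credit = $3,625 − $1,204 = $2,421. Student Loan Interest Credit: 6% of the $136,800 excess over $186,800 is $8,208 ≥ base, so the credit is $0. total $2,421 + $0 = $2,421
Difference: |$3,569 − $2,421| = $1,148.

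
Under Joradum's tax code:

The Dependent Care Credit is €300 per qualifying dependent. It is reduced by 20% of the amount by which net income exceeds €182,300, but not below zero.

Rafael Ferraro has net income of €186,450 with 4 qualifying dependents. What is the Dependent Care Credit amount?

€370

Dependent Care Credit: base = 4 × €300 = €1,200. 20% of the €4,150 excess over €182,300 is €830; credit = €1,200 − €830 = €370.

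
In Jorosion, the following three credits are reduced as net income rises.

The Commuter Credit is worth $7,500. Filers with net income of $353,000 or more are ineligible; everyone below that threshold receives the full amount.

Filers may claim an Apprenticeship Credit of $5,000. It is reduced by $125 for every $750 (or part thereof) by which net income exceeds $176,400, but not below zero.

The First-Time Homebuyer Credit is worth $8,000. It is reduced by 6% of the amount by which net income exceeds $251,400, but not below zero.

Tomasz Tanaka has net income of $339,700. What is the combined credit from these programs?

$10,202

Commuter Credit: $339,700 is below the $353,000 cutoff, so the full $7,500 applies.
Apprenticeship Credit: income exceeds $176,400 by $163,300 → 218 increments × $125 = $27,250 ≥ base, so the credit is $0.
First-Time Homebuyer Credit: 6% of the $88,300 excess over $251,400 is $5,298; credit = $8,000 − $5,298 = $2,702.
Total: $7,500 + $0 + $2,702 = $10,202.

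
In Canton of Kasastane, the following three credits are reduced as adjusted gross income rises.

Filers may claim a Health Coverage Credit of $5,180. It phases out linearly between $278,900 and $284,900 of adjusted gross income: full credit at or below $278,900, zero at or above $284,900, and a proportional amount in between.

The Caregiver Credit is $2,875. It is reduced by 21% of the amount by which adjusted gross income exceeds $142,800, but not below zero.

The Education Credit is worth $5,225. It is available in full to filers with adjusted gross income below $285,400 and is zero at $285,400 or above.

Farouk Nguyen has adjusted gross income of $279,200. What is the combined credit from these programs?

$10,146

Health Coverage Credit: $279,200 is $300 into a $6,000 phase-out range, leaving 5,700/6,000 of the credit: $5,180 × 5,700/6,000 = $4,921.
Caregiver Credit: 21% of the $136,400 excess over $142,800 is $28,644 ≥ base, so the credit is $0.
Education Credit: $279,200 is below the $285,400 cutoff, so the full $5,225 applies.
Total: $4,921 + $0 + $5,225 = $10,146.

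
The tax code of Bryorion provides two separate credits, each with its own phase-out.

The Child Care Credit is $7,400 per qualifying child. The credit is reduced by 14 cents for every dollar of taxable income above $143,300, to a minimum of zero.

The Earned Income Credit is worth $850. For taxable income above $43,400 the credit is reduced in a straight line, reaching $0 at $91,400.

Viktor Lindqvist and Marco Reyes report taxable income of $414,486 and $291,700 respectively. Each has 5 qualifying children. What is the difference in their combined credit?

Viktor ($414,486): Child Care Credit: base = 5 × $7,400 = $37,000. 14% of the $271,186 excess over $143,300 is $37,966.04 ≥ base, so the credit is $0. Earned Income Credit: $414,486 is at or above $91,400, so the credit is $0. total $0 + $0 = $0
Marco ($291,700): Child Care Credit: base = 5 × $7,400 = $37,000. 14% of the $148,400 excess over $143,300 is $20,776; credit = $37,000 − $20,776 = $16,224. Earned Income Credit: $291,700 is at or above $91,400, so the credit is $0. total $16,224 + $0 = $16,224
Difference: |$0 − $16,224| = $16,224.

$16,224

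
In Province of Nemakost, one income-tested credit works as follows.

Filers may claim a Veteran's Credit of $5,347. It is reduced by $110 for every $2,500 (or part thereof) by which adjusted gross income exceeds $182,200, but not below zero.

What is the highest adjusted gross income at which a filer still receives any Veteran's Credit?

$302,200

After 48 increments the reduction is 48 × $110 = $5,280, leaving $67; one more increment wipes it out. Increment 48 ends at excess 48 × $2,500 = $120,000, so the highest qualifying income is $182,200 + $120,000 = $302,200.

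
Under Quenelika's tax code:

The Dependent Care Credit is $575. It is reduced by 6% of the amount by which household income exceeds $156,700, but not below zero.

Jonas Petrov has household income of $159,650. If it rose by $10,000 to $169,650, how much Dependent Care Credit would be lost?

At $159,650 — 6% of the $2,950 excess over $156,700 is $177; credit = $575 − $177 = $398.
At $169,650 — 6% of the $12,950 excess over $156,700 is $777 ≥ base, so the credit is $0.
Lost: $398 − $0 = $398.

$398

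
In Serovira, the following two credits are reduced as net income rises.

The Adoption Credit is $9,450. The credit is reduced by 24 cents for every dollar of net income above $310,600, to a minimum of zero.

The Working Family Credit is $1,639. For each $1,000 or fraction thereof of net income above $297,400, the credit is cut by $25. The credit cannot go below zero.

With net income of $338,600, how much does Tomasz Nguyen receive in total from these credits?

Adoption Credit: 24% of the $28,000 excess over $310,600 is $6,720; credit = $9,450 − $6,720 = $2,730.
Working Family Credit: income exceeds $297,400 by $41,200, which is 42 full-or-partial $1,000 increments; reduction = 42 × $25 = $1,050, leaving $589.
Total: $2,730 + $589 = $3,319.

$3,319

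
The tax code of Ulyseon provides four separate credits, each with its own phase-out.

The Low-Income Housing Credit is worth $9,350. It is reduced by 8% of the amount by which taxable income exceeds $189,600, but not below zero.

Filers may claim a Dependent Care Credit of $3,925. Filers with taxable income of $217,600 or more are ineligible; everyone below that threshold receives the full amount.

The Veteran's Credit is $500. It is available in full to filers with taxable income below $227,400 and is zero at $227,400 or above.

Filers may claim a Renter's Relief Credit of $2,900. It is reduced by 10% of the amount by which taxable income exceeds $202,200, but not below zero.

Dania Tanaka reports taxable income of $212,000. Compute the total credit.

Low-Income Housing Credit: 8% of the $22,400 excess over $189,600 is $1,792; credit = $9,350 − $1,792 = $7,558.
Dependent Care Credit: $212,000 is below the $217,600 cutoff, so the full $3,925 applies.
Veteran's Credit: $212,000 is below the $227,400 cutoff, so the full $500 applies.
Renter's Relief Credit: 10% of the $9,800 excess over $202,200 is $980; credit = $2,900 − $980 = $1,920.
Total: $7,558 + $3,925 + $500 + $1,920 = $13,903.

$13,903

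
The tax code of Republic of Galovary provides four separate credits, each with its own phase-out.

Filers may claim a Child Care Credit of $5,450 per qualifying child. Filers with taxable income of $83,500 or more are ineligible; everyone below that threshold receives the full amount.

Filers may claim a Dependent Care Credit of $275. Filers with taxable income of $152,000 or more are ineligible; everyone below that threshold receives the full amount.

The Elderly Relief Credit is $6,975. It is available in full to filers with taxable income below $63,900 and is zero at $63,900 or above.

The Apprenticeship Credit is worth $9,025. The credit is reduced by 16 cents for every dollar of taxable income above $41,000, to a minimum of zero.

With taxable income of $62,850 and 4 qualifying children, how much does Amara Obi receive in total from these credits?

$34,579

Child Care Credit: base = 4 × $5,450 = $21,800. $62,850 is below the $83,500 cutoff, so the full $21,800 applies.
Dependent Care Credit: $62,850 is below the $152,000 cutoff, so the full $275 applies.
Elderly Relief Credit: $62,850 is below the $63,900 cutoff, so the full $6,975 applies.
Apprenticeship Credit: 16% of the $21,850 excess over $41,000 is $3,496; credit = $9,025 − $3,496 = $5,529.
Total: $21,800 + $275 + $6,975 + $5,529 = $34,579.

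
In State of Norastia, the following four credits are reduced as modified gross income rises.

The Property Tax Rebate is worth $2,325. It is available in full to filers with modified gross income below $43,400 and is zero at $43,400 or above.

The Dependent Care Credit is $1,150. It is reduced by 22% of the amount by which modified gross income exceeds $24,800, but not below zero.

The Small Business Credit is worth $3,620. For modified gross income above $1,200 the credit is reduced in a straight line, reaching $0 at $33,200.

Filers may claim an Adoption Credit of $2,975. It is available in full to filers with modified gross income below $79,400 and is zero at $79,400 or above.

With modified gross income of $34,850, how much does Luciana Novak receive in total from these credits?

Property Tax Rebate: $34,850 is below the $43,400 cutoff, so the full $2,325 applies.
Dependent Care Credit: 22% of the $10,050 excess over $24,800 is $2,211 ≥ base, so the credit is $0.
Small Business Credit: $34,850 is at or above $33,200, so the credit is $0.
Adoption Credit: $34,850 is below the $79,400 cutoff, so the full $2,975 applies.
Total: $2,325 + $0 + $0 + $2,975 = $5,300.

$5,300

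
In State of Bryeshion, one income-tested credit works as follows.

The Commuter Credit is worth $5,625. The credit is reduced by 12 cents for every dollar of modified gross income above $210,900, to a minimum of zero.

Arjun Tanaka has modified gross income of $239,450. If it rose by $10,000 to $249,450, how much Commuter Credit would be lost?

$1,200

At $239,450 — 12% of the $28,550 excess over $210,900 is $3,426; credit = $5,625 − $3,426 = $2,199.
At $249,450 — 12% of the $38,550 excess over $210,900 is $4,626; credit = $5,625 − $4,626 = $999.
Lost: $2,199 − $999 = $1,200.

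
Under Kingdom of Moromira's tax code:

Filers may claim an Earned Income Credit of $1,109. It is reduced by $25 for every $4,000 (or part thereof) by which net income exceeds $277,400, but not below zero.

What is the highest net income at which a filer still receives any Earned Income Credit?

$453,400

After 44 increments the reduction is 44 × $25 = $1,100, leaving $9; one more increment wipes it out. Increment 44 ends at excess 44 × $4,000 = $176,000, so the highest qualifying income is $277,400 + $176,000 = $453,400.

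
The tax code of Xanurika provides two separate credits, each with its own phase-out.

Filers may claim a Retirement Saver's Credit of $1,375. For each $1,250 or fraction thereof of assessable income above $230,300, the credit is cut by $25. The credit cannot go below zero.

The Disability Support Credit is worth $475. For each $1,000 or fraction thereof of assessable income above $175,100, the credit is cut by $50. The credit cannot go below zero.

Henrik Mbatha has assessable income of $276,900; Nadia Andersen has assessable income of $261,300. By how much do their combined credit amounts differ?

Henrik ($276,900): Retirement Saver's Credit: income exceeds $230,300 by $46,600, which is 38 full-or-partial $1,250 increments; reduction = 38 × $25 = $950, leaving $425. Disability Support Credit: income exceeds $175,100 by $101,800 → 102 increments × $50 = $5,100 ≥ base, so the credit is $0. total $425 + $0 = $425
Nadia ($261,300): Retirement Saver's Credit: income exceeds $230,300 by $31,000, which is 25 full-or-partial $1,250 increments; reduction = 25 × $25 = $625, leaving $750. Disability Support Credit: income exceeds $175,100 by $86,200 → 87 increments × $50 = $4,350 ≥ base, so the credit is $0. total $750 + $0 = $750
Difference: |$425 − $750| = $325.

$325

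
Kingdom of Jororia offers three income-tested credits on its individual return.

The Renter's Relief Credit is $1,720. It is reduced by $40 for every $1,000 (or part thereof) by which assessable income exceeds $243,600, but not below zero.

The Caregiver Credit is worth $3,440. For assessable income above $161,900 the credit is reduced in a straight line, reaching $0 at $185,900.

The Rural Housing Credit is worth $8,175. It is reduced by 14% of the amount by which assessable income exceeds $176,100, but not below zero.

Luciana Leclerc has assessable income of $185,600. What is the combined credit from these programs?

$8,608

Renter's Relief Credit: $185,600 is at or below the $243,600 threshold, so the full $1,720 applies.
Caregiver Credit: $185,600 is $23,700 into a $24,000 phase-out range, leaving 300/24,000 of the credit: $3,440 × 300/24,000 = $43.
Rural Housing Credit: 14% of the $9,500 excess over $176,100 is $1,330; credit = $8,175 − $1,330 = $6,845.
Total: $1,720 + $43 + $6,845 = $8,608.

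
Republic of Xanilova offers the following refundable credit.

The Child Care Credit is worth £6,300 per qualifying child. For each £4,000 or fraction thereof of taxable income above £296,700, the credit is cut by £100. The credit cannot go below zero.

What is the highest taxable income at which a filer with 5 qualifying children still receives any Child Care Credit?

Full credit = 5 × £6,300 = £31,500.
After 314 increments the reduction is 314 × £100 = £31,400, leaving £100; one more increment wipes it out. Increment 314 ends at excess 314 × £4,000 = £1,256,000, so the highest qualifying income is £296,700 + £1,256,000 = £1,552,700.

£1,552,700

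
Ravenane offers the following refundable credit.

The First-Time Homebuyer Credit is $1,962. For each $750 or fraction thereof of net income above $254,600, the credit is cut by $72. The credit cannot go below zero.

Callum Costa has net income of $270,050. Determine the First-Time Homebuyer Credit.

$450

First-Time Homebuyer Credit: income exceeds $254,600 by $15,450, which is 21 full-or-partial $750 increments; reduction = 21 × $72 = $1,512, leaving $450.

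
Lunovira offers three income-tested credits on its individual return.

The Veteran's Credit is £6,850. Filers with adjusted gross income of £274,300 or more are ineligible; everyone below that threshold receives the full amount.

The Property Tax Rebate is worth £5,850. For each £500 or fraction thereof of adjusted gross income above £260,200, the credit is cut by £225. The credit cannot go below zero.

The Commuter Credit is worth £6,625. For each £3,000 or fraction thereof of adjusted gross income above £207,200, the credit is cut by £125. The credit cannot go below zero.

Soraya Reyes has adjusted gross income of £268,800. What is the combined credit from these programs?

Veteran's Credit: £268,800 is below the £274,300 cutoff, so the full £6,850 applies.
Property Tax Rebate: income exceeds £260,200 by £8,600, which is 18 full-or-partial £500 increments; reduction = 18 × £225 = £4,050, leaving £1,800.
Commuter Credit: income exceeds £207,200 by £61,600, which is 21 full-or-partial £3,000 increments; reduction = 21 × £125 = £2,625, leaving £4,000.
Total: £6,850 + £1,800 + £4,000 = £12,650.

£12,650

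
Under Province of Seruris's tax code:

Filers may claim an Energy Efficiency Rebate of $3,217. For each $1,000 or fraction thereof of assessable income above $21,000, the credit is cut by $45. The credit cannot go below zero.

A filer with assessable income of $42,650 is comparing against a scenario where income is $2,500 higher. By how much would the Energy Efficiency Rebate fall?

At $42,650 — income exceeds $21,000 by $21,650, which is 22 full-or-partial $1,000 increments; reduction = 22 × $45 = $990, leaving $2,227.
At $45,150 — income exceeds $21,000 by $24,150, which is 25 full-or-partial $1,000 increments; reduction = 25 × $45 = $1,125, leaving $2,092.
Lost: $2,227 − $2,092 = $135.

$135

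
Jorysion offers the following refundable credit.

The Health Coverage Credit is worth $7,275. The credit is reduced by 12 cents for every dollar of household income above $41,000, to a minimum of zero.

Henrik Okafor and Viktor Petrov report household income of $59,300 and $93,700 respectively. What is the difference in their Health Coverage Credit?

Henrik ($59,300): Health Coverage Credit: 12% of the $18,300 excess over $41,000 is $2,196; credit = $7,275 − $2,196 = $5,079.
Viktor ($93,700): Health Coverage Credit: 12% of the $52,700 excess over $41,000 is $6,324; credit = $7,275 − $6,324 = $951.
Difference: |$5,079 − $951| = $4,128.

$4,128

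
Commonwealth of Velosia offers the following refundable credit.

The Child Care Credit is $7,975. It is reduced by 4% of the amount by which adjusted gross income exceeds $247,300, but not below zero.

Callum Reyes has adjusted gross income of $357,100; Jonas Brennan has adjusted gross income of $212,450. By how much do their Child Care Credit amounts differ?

$4,392

Callum ($357,100): Child Care Credit: 4% of the $109,800 excess over $247,300 is $4,392; credit = $7,975 − $4,392 = $3,583.
Jonas ($212,450): Child Care Credit: $212,450 is at or below the $247,300 threshold, so the full $7,975 applies.
Difference: |$3,583 − $7,975| = $4,392.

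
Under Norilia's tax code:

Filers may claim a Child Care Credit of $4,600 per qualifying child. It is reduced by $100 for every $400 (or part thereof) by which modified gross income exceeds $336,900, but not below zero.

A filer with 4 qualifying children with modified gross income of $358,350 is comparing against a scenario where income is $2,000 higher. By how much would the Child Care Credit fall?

$500

At $358,350 — base = 4 × $4,600 = $18,400. income exceeds $336,900 by $21,450, which is 54 full-or-partial $400 increments; reduction = 54 × $100 = $5,400, leaving $13,000.
At $360,350 — base = 4 × $4,600 = $18,400. income exceeds $336,900 by $23,450, which is 59 full-or-partial $400 increments; reduction = 59 × $100 = $5,900, leaving $12,500.
Lost: $13,000 − $12,500 = $500.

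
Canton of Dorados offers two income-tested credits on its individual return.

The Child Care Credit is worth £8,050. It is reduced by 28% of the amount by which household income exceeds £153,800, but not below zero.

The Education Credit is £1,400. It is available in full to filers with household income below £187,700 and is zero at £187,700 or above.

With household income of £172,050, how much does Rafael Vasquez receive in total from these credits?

£4,340

Child Care Credit: 28% of the £18,250 excess over £153,800 is £5,110; credit = £8,050 − £5,110 = £2,940.
Education Credit: £172,050 is below the £187,700 cutoff, so the full £1,400 applies.
Total: £2,940 + £1,400 = £4,340.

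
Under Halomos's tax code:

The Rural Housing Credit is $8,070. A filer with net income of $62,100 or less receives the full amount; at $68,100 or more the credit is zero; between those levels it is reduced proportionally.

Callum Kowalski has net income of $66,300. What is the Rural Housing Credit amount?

$2,421

Rural Housing Credit: $66,300 is $4,200 into a $6,000 phase-out range, leaving 1,800/6,000 of the credit: $8,070 × 1,800/6,000 = $2,421.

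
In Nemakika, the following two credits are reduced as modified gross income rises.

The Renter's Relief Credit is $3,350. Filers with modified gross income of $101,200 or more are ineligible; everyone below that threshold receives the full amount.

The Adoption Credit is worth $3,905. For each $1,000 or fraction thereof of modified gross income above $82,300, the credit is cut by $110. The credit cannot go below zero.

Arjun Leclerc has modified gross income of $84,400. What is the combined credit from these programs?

Renter's Relief Credit: $84,400 is below the $101,200 cutoff, so the full $3,350 applies.
Adoption Credit: income exceeds $82,300 by $2,100, which is 3 full-or-partial $1,000 increments; reduction = 3 × $110 = $330, leaving $3,575.
Total: $3,350 + $3,575 = $6,925.

$6,925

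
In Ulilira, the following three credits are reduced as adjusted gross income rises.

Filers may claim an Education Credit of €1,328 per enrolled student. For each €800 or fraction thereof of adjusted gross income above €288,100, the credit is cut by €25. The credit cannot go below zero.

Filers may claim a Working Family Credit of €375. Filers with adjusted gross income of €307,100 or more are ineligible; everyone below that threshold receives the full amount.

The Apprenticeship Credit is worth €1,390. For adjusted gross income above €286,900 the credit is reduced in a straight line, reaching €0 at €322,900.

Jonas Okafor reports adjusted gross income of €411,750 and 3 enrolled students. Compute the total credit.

Education Credit: base = 3 × €1,328 = €3,984. income exceeds €288,100 by €123,650, which is 155 full-or-partial €800 increments; reduction = 155 × €25 = €3,875, leaving €109.
Working Family Credit: €411,750 meets or exceeds the €307,100 cutoff, so the credit is €0.
Apprenticeship Credit: €411,750 is at or above €322,900, so the credit is €0.
Total: €109 + €0 + €0 = €109.

€109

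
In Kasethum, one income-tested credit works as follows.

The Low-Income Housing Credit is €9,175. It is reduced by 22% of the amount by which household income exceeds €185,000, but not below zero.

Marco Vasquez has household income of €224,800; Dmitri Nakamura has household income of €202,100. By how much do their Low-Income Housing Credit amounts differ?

€4,994

Marco (€224,800): Low-Income Housing Credit: 22% of the €39,800 excess over €185,000 is €8,756; credit = €9,175 − €8,756 = €419.
Dmitri (€202,100): Low-Income Housing Credit: 22% of the €17,100 excess over €185,000 is €3,762; credit = €9,175 − €3,762 = €5,413.
Difference: |€419 − €5,413| = €4,994.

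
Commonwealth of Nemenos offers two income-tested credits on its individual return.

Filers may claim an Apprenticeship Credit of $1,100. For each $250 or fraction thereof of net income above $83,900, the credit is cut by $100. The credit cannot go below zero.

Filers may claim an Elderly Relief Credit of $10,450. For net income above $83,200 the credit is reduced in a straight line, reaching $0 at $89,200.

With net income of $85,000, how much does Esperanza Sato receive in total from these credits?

$7,915

Apprenticeship Credit: income exceeds $83,900 by $1,100, which is 5 full-or-partial $250 increments; reduction = 5 × $100 = $500, leaving $600.
Elderly Relief Credit: $85,000 is $1,800 into a $6,000 phase-out range, leaving 4,200/6,000 of the credit: $10,450 × 4,200/6,000 = $7,315.
Total: $600 + $7,315 = $7,915.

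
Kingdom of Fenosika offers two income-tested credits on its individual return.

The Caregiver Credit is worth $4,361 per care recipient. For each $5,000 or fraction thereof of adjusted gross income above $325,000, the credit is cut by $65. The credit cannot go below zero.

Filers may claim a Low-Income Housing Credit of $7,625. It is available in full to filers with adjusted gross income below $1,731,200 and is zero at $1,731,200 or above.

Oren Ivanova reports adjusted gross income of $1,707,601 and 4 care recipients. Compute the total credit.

Caregiver Credit: base = 4 × $4,361 = $17,444. income exceeds $325,000 by $1,382,601 → 277 increments × $65 = $18,005 ≥ base, so the credit is $0.
Low-Income Housing Credit: $1,707,601 is below the $1,731,200 cutoff, so the full $7,625 applies.
Total: $0 + $7,625 = $7,625.

$7,625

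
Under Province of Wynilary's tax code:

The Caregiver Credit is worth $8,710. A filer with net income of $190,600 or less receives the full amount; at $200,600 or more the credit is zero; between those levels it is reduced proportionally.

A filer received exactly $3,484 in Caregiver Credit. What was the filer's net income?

$3,484 is 3,484/8,710 of the full $8,710, so 5,226/8,710 of the $10,000 range has been used: income = $190,600 + $10,000 × 5,226/8,710 = $196,600.

$196,600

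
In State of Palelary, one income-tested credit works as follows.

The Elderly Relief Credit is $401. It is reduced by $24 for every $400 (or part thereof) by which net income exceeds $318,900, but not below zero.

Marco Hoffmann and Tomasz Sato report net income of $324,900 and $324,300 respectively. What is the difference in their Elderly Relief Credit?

$24

Marco ($324,900): Elderly Relief Credit: income exceeds $318,900 by $6,000, which is 15 full-or-partial $400 increments; reduction = 15 × $24 = $360, leaving $41.
Tomasz ($324,300): Elderly Relief Credit: income exceeds $318,900 by $5,400, which is 14 full-or-partial $400 increments; reduction = 14 × $24 = $336, leaving $65.
Difference: |$41 − $65| = $24.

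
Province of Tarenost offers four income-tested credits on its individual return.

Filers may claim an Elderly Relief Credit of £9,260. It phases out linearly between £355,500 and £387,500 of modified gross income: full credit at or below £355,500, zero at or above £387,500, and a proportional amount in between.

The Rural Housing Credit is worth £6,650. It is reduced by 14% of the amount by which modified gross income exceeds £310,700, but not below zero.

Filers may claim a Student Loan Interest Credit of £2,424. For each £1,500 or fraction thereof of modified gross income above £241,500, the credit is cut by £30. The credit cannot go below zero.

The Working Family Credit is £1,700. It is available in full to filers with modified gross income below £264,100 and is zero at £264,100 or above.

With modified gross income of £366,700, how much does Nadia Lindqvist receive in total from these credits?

Elderly Relief Credit: £366,700 is £11,200 into a £32,000 phase-out range, leaving 20,800/32,000 of the credit: £9,260 × 20,800/32,000 = £6,019.
Rural Housing Credit: 14% of the £56,000 excess over £310,700 is £7,840 ≥ base, so the credit is £0.
Student Loan Interest Credit: income exceeds £241,500 by £125,200 → 84 increments × £30 = £2,520 ≥ base, so the credit is £0.
Working Family Credit: £366,700 meets or exceeds the £264,100 cutoff, so the credit is £0.
Total: £6,019 + £0 + £0 + £0 = £6,019.

£6,019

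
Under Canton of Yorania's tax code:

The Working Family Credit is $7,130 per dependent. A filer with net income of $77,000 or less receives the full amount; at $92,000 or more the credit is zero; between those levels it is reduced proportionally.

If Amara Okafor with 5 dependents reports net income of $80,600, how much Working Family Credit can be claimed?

Working Family Credit: base = 5 × $7,130 = $35,650. $80,600 is $3,600 into a $15,000 phase-out range, leaving 11,400/15,000 of the credit: $35,650 × 11,400/15,000 = $27,094.

$27,094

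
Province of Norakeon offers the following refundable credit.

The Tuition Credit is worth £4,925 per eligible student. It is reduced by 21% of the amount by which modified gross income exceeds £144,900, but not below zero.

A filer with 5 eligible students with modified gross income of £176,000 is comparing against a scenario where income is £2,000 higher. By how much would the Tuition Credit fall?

£420

At £176,000 — base = 5 × £4,925 = £24,625. 21% of the £31,100 excess over £144,900 is £6,531; credit = £24,625 − £6,531 = £18,094.
At £178,000 — base = 5 × £4,925 = £24,625. 21% of the £33,100 excess over £144,900 is £6,951; credit = £24,625 − £6,951 = £17,674.
Lost: £18,094 − £17,674 = £420.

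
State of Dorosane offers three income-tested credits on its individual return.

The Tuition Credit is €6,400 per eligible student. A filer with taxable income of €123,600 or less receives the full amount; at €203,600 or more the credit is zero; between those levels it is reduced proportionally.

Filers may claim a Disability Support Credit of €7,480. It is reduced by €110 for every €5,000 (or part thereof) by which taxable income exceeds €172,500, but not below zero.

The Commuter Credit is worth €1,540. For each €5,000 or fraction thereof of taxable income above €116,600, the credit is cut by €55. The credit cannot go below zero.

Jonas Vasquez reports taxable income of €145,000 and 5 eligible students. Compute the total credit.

€32,130

Tuition Credit: base = 5 × €6,400 = €32,000. €145,000 is €21,400 into a €80,000 phase-out range, leaving 58,600/80,000 of the credit: €32,000 × 58,600/80,000 = €23,440.
Disability Support Credit: €145,000 is at or below the €172,500 threshold, so the full €7,480 applies.
Commuter Credit: income exceeds €116,600 by €28,400, which is 6 full-or-partial €5,000 increments; reduction = 6 × €55 = €330, leaving €1,210.
Total: €23,440 + €7,480 + €1,210 = €32,130.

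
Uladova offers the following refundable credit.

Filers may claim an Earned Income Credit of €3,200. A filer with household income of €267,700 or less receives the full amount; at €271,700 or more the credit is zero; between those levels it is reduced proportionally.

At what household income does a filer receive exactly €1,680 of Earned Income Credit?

€269,600

€1,680 is 1,680/3,200 of the full €3,200, so 1,520/3,200 of the €4,000 range has been used: income = €267,700 + €4,000 × 1,520/3,200 = €269,600.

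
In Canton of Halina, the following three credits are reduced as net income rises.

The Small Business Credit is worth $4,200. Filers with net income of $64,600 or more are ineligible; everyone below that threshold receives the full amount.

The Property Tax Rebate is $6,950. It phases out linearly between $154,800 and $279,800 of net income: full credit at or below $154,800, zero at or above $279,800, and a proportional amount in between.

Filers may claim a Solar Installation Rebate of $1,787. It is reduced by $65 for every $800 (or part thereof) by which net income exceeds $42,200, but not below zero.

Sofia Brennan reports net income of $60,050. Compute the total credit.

Small Business Credit: $60,050 is below the $64,600 cutoff, so the full $4,200 applies.
Property Tax Rebate: $60,050 is at or below the $154,800 threshold, so the full $6,950 applies.
Solar Installation Rebate: income exceeds $42,200 by $17,850, which is 23 full-or-partial $800 increments; reduction = 23 × $65 = $1,495, leaving $292.
Total: $4,200 + $6,950 + $292 = $11,442.

$11,442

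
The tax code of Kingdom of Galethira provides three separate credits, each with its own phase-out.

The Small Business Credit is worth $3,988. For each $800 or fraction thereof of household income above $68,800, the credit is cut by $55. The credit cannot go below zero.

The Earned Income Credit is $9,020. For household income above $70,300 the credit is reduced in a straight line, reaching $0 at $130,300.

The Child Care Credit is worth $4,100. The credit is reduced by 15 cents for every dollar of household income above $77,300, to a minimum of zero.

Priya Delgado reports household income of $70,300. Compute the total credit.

$16,998

Small Business Credit: income exceeds $68,800 by $1,500, which is 2 full-or-partial $800 increments; reduction = 2 × $55 = $110, leaving $3,878.
Earned Income Credit: $70,300 is at or below the $70,300 threshold, so the full $9,020 applies.
Child Care Credit: $70,300 is at or below the $77,300 threshold, so the full $4,100 applies.
Total: $3,878 + $9,020 + $4,100 = $16,998.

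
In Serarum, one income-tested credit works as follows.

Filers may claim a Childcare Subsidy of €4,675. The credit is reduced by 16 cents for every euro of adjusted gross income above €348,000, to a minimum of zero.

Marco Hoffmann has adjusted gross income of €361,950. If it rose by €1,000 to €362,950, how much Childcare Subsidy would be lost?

At €361,950 — 16% of the €13,950 excess over €348,000 is €2,232; credit = €4,675 − €2,232 = €2,443.
At €362,950 — 16% of the €14,950 excess over €348,000 is €2,392; credit = €4,675 − €2,392 = €2,283.
Lost: €2,443 − €2,283 = €160.

€160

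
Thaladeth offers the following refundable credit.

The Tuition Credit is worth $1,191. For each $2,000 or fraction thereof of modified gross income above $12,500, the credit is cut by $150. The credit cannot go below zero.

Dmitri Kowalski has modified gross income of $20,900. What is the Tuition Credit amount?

$441

Tuition Credit: income exceeds $12,500 by $8,400, which is 5 full-or-partial $2,000 increments; reduction = 5 × $150 = $750, leaving $441.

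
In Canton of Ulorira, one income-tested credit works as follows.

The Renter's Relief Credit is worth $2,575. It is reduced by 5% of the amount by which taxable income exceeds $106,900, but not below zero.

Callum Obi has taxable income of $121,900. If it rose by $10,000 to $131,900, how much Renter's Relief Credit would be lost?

$500

At $121,900 — 5% of the $15,000 excess over $106,900 is $750; credit = $2,575 − $750 = $1,825.
At $131,900 — 5% of the $25,000 excess over $106,900 is $1,250; credit = $2,575 − $1,250 = $1,325.
Lost: $1,825 − $1,325 = $500.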